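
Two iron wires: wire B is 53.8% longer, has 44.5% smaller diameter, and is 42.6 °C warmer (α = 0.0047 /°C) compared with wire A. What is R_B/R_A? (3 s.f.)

R ∝ ρL/d² with ρ ∝ (1+αΔT), so R_B/R_A = (1 + 53.8/100) × (1 − 44.5/100)⁻² × (1 + 0.0047×42.6)
= 1.538 × 3.247 × 1.2 = 5.99

5.99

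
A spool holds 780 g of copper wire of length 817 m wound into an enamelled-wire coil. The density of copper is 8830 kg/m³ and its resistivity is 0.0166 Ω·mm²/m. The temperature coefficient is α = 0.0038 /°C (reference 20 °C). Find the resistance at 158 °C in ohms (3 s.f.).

ρ = 0.0166 Ω·mm²/m = 1.66×10^-8 Ω·m
A = m/(density·L) = 0.78/(8830×817) = 1.0812e-07 m²
R = ρL/A = (1.66×10^-8)(817)/(1.0812e-07) = 125.4 Ω
R(158 °C) = 125.4 × (1 + 0.0038×138) = 191 Ω

191 Ω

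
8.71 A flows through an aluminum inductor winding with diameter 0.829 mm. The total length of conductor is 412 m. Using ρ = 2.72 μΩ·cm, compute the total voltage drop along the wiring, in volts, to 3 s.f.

181 V

ρ = 2.72 μΩ·cm = 2.72×10^-8 Ω·m
A = π(d/2)² = π(4.1450e-04 m)² = 5.398e-07 m²
R = ρL/A = (2.72×10^-8)(412)/(5.398e-07) = 20.76 Ω
V = IR = 8.71 × 20.76 = 181 V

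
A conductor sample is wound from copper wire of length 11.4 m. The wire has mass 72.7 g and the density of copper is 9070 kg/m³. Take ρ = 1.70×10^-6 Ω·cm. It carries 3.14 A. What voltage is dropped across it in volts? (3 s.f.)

0.865 V

ρ = 1.70×10^-6 Ω·cm = 1.70×10^-8 Ω·m
A = m/(density·L) = 0.0727/(9070×11.4) = 7.0311e-07 m²
R = ρL/A = (1.70×10^-8)(11.4)/(7.0311e-07) = 0.2756 Ω
V = IR = 3.14 × 0.2756 = 0.865 V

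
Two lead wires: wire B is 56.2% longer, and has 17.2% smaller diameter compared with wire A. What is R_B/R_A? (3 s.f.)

R ∝ L/d², so R_B/R_A = (1 + 56.2/100) × (1 − 17.2/100)⁻²
= 1.562 × 1.459 = 2.28

2.28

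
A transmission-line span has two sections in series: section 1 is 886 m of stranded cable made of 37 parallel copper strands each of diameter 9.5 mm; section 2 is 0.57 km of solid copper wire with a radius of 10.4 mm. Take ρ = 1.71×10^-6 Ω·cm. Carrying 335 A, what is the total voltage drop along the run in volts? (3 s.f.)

11.5 V

ρ = 1.71×10^-6 Ω·cm = 1.71×10^-8 Ω·m
Section 1: A_strand = π(4.7500e-03)² = 7.088e-05 m²; R₁ = ρL/(N·A_s) = (1.71×10^-8)(886)/(37×7.088e-05) = 0.005777 Ω
Section 2: A = πr² = π(1.0400e-02 m)² = 3.398e-04 m²
R₂ = (1.71×10^-8)(570)/(3.398e-04) = 0.02868 Ω
R = R₁ + R₂ = 0.03446 Ω
V = IR = 335 × 0.03446 = 11.5 V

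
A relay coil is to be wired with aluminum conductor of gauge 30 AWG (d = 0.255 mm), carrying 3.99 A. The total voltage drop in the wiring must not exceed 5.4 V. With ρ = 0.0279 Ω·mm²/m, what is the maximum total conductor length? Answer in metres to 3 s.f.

2.48 m

ρ = 0.0279 Ω·mm²/m = 2.79×10^-8 Ω·m
A = π(0.255/2 mm)² = π(1.2750e-04 m)² = 5.107e-08 m²
L_max = V_max·A/(1·ρI) = (5.4)(5.107e-08)/(2.79×10^-8×3.99) = 2.48 m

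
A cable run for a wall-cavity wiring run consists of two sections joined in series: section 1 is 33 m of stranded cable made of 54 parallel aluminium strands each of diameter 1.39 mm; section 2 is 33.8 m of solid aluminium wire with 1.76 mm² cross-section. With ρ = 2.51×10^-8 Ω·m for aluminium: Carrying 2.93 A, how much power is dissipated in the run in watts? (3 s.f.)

Section 1: A_strand = π(6.9500e-04)² = 1.517e-06 m²; R₁ = ρL/(N·A_s) = (2.51×10^-8)(33)/(54×1.517e-06) = 0.01011 Ω
Section 2: A = 1.76 mm² = 1.760e-06 m²
R₂ = (2.51×10^-8)(33.8)/(1.760e-06) = 0.482 Ω
R = R₁ + R₂ = 0.4921 Ω
P = I²R = (2.93)² × 0.4921 = 4.22 W

4.22 W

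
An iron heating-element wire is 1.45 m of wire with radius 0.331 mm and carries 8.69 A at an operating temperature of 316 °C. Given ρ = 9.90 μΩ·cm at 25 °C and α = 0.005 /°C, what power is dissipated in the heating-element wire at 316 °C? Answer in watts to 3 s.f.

ρ = 9.90 μΩ·cm = 9.90×10^-8 Ω·m
A = πr² = π(3.3100e-04 m)² = 3.442e-07 m²
R₍25₎ = ρL/A = (9.90×10^-8)(1.45)/(3.442e-07) = 0.4171 Ω
R₍316₎ = R₍25₎(1 + αΔT) = 0.4171 × (1 + 0.005×291) = 1.024 Ω
P = I²R = (8.69)² × 1.024 = 77.3 W

77.3 W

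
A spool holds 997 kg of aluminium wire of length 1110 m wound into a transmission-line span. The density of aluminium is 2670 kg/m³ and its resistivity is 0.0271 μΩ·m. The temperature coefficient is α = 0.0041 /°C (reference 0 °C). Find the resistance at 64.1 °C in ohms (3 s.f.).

0.113 Ω

ρ = 0.0271 μΩ·m = 2.71×10^-8 Ω·m
A = m/(density·L) = 997/(2670×1110) = 3.3640e-04 m²
R = ρL/A = (2.71×10^-8)(1110)/(3.3640e-04) = 0.08942 Ω
R(64.1 °C) = 0.08942 × (1 + 0.0041×64.1) = 0.113 Ω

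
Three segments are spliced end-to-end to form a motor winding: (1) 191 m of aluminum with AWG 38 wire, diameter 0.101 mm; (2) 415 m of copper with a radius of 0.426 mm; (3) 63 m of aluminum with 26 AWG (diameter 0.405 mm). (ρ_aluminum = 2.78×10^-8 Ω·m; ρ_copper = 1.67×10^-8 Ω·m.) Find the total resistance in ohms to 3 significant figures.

688 Ω

Seg 1: A = π(0.101/2 mm)² = π(5.0500e-05 m)² = 8.012e-09 m²
R_1 = (2.78×10^-8)(191)/(8.012e-09) = 662.7 Ω
Seg 2: A = πr² = π(4.2600e-04 m)² = 5.701e-07 m²
R_2 = (1.67×10^-8)(415)/(5.701e-07) = 12.16 Ω
Seg 3: A = π(0.405/2 mm)² = π(2.0250e-04 m)² = 1.288e-07 m²
R_3 = (2.78×10^-8)(63)/(1.288e-07) = 13.6 Ω
R_total = R_1 + R_2 + R_3 = 688 Ω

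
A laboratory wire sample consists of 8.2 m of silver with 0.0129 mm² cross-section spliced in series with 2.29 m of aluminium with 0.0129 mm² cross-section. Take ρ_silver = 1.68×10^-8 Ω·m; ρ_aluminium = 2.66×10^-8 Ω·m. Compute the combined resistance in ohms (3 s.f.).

15.4 Ω

Segment 1: A = 0.0129 mm² = 1.290e-08 m²
R₁ = ρL/A = (1.68×10^-8)(8.2)/(1.290e-08) = 10.68 Ω
R₂ = (2.66×10^-8)(2.29)/(1.290e-08) = 4.722 Ω
R = R₁ + R₂ = 15.4 Ω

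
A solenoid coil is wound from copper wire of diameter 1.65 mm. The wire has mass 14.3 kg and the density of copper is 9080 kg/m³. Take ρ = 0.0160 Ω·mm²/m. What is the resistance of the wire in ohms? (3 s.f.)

ρ = 0.0160 Ω·mm²/m = 1.60×10^-8 Ω·m
A = π(d/2)² = π(8.2500e-04 m)² = 2.1382e-06 m²
L = m/(density·A) = 14.3/(9080×2.1382e-06) = 736.5 m
R = ρL/A = (1.60×10^-8)(736.5)/(2.1382e-06) = 5.51 Ω

5.51 Ω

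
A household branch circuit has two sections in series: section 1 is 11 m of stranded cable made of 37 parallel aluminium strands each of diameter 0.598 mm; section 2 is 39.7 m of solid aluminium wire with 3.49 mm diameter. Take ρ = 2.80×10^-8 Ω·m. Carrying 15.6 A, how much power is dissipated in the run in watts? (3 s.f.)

Section 1: A_strand = π(2.9900e-04)² = 2.809e-07 m²; R₁ = ρL/(N·A_s) = (2.80×10^-8)(11)/(37×2.809e-07) = 0.02964 Ω
Section 2: A = π(d/2)² = π(1.7450e-03 m)² = 9.566e-06 m²
R₂ = (2.80×10^-8)(39.7)/(9.566e-06) = 0.1162 Ω
R = R₁ + R₂ = 0.1458 Ω
P = I²R = (15.6)² × 0.1458 = 35.5 W

35.5 W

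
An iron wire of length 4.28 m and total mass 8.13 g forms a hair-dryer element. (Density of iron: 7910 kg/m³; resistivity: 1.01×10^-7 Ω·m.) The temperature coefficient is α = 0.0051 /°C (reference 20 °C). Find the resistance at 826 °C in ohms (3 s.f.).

A = m/(density·L) = 0.00813/(7910×4.28) = 2.4014e-07 m²
R = ρL/A = (1.01×10^-7)(4.28)/(2.4014e-07) = 1.8 Ω
R(826 °C) = 1.8 × (1 + 0.0051×806) = 9.20 Ω

9.20 Ω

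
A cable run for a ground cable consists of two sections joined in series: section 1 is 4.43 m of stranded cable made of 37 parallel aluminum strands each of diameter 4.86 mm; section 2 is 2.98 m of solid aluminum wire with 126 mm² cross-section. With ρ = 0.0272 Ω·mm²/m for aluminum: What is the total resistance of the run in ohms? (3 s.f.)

8.19×10^-4 Ω

ρ = 0.0272 Ω·mm²/m = 2.72×10^-8 Ω·m
Section 1: A_strand = π(2.4300e-03)² = 1.855e-05 m²; R₁ = ρL/(N·A_s) = (2.72×10^-8)(4.43)/(37×1.855e-05) = 1.756×10^-4 Ω
Section 2: A = 126 mm² = 1.260e-04 m²
R₂ = (2.72×10^-8)(2.98)/(1.260e-04) = 6.433×10^-4 Ω
R = R₁ + R₂ = 8.19×10^-4 Ω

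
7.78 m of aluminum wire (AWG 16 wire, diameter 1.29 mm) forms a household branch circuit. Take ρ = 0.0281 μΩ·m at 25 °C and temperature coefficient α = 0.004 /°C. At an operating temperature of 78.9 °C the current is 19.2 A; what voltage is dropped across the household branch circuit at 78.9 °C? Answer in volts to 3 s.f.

ρ = 0.0281 μΩ·m = 2.81×10^-8 Ω·m
A = π(1.29/2 mm)² = π(6.4500e-04 m)² = 1.307e-06 m²
R₍25₎ = ρL/A = (2.81×10^-8)(7.78)/(1.307e-06) = 0.1673 Ω
R₍78.9₎ = R₍25₎(1 + αΔT) = 0.1673 × (1 + 0.004×53.9) = 0.2033 Ω
V = IR = 19.2 × 0.2033 = 3.90 V

3.90 V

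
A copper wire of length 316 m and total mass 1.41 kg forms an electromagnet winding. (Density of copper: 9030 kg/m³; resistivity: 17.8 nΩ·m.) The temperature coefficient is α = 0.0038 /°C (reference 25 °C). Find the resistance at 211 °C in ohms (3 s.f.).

19.4 Ω

ρ = 17.8 nΩ·m = 1.78×10^-8 Ω·m
A = m/(density·L) = 1.41/(9030×316) = 4.9413e-07 m²
R = ρL/A = (1.78×10^-8)(316)/(4.9413e-07) = 11.38 Ω
R(211 °C) = 11.38 × (1 + 0.0038×186) = 19.4 Ω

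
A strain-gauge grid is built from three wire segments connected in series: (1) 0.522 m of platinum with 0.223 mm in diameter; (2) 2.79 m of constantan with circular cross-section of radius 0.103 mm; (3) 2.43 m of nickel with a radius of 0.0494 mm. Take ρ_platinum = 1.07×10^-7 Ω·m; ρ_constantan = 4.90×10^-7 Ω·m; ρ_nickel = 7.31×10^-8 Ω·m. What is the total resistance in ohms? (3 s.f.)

65.6 Ω

Seg 1: A = π(d/2)² = π(1.1150e-04 m)² = 3.906e-08 m²
R_1 = (1.07×10^-7)(0.522)/(3.906e-08) = 1.43 Ω
Seg 2: A = πr² = π(1.0300e-04 m)² = 3.333e-08 m²
R_2 = (4.90×10^-7)(2.79)/(3.333e-08) = 41.02 Ω
Seg 3: A = πr² = π(4.9400e-05 m)² = 7.667e-09 m²
R_3 = (7.31×10^-8)(2.43)/(7.667e-09) = 23.17 Ω
R_total = R_1 + R_2 + R_3 = 65.6 Ω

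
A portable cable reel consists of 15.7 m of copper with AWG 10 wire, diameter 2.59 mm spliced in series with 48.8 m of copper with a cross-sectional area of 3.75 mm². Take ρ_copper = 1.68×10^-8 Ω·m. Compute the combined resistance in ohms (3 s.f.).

0.269 Ω

Segment 1: A = π(2.59/2 mm)² = π(1.2950e-03 m)² = 5.269e-06 m²
R₁ = ρL/A = (1.68×10^-8)(15.7)/(5.269e-06) = 0.05006 Ω
Segment 2: A = 3.75 mm² = 3.750e-06 m²
R₂ = (1.68×10^-8)(48.8)/(3.750e-06) = 0.2186 Ω
R = R₁ + R₂ = 0.269 Ω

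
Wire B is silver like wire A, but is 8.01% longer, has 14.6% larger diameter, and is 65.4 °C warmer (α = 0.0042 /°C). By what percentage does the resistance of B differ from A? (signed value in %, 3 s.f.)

4.83%

R ∝ ρL/d² with ρ ∝ (1+αΔT), so R_B/R_A = (1 + 8.01/100) × (1 + 14.6/100)⁻² × (1 + 0.0042×65.4)
= 1.08 × 0.7614 × 1.275 = 1.048
(R_B − R_A)/R_A = 1.048 − 1 = 4.83%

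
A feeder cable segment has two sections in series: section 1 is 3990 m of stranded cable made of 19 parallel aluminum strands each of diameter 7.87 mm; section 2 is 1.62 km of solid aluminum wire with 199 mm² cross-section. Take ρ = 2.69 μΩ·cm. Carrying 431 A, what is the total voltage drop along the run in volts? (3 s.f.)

ρ = 2.69 μΩ·cm = 2.69×10^-8 Ω·m
Section 1: A_strand = π(3.9350e-03)² = 4.865e-05 m²; R₁ = ρL/(N·A_s) = (2.69×10^-8)(3990)/(19×4.865e-05) = 0.1161 Ω
Section 2: A = 199 mm² = 1.990e-04 m²
R₂ = (2.69×10^-8)(1620)/(1.990e-04) = 0.219 Ω
R = R₁ + R₂ = 0.3351 Ω
V = IR = 431 × 0.3351 = 144 V

144 V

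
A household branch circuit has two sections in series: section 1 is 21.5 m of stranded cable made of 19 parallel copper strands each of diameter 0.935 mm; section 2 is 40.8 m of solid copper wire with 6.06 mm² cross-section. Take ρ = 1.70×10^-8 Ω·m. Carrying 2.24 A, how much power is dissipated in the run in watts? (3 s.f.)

0.715 W

Section 1: A_strand = π(4.6750e-04)² = 6.866e-07 m²; R₁ = ρL/(N·A_s) = (1.70×10^-8)(21.5)/(19×6.866e-07) = 0.02802 Ω
Section 2: A = 6.06 mm² = 6.060e-06 m²
R₂ = (1.70×10^-8)(40.8)/(6.060e-06) = 0.1145 Ω
R = R₁ + R₂ = 0.1425 Ω
P = I²R = (2.24)² × 0.1425 = 0.715 W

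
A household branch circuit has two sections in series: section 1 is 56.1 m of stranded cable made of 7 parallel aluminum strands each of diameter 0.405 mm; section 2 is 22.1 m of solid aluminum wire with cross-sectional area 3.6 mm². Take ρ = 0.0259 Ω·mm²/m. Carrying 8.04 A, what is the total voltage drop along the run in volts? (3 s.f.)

ρ = 0.0259 Ω·mm²/m = 2.59×10^-8 Ω·m
Section 1: A_strand = π(2.0250e-04)² = 1.288e-07 m²; R₁ = ρL/(N·A_s) = (2.59×10^-8)(56.1)/(7×1.288e-07) = 1.611 Ω
Section 2: A = 3.6 mm² = 3.600e-06 m²
R₂ = (2.59×10^-8)(22.1)/(3.600e-06) = 0.159 Ω
R = R₁ + R₂ = 1.77 Ω
V = IR = 8.04 × 1.77 = 14.2 V

14.2 V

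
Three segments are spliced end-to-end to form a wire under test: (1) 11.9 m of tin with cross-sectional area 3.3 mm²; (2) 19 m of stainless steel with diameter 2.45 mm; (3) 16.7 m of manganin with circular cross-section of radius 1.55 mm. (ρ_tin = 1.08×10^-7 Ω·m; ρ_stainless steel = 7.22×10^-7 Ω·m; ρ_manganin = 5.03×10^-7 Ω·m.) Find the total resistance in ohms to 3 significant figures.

Seg 1: A = 3.3 mm² = 3.300e-06 m²
R_1 = (1.08×10^-7)(11.9)/(3.300e-06) = 0.3895 Ω
Seg 2: A = π(d/2)² = π(1.2250e-03 m)² = 4.714e-06 m²
R_2 = (7.22×10^-7)(19)/(4.714e-06) = 2.91 Ω
Seg 3: A = πr² = π(1.5500e-03 m)² = 7.548e-06 m²
R_3 = (5.03×10^-7)(16.7)/(7.548e-06) = 1.113 Ω
R_total = R_1 + R_2 + R_3 = 4.41 Ω

4.41 Ω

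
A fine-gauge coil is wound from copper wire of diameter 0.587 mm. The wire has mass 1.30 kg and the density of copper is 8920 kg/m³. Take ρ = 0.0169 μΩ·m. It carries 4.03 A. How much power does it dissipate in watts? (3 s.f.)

546 W

ρ = 0.0169 μΩ·m = 1.69×10^-8 Ω·m
A = π(d/2)² = π(2.9350e-04 m)² = 2.7062e-07 m²
L = m/(density·A) = 1.3/(8920×2.7062e-07) = 538.5 m
R = ρL/A = (1.69×10^-8)(538.5)/(2.7062e-07) = 33.63 Ω
P = I²R = (4.03)² × 33.63 = 546 W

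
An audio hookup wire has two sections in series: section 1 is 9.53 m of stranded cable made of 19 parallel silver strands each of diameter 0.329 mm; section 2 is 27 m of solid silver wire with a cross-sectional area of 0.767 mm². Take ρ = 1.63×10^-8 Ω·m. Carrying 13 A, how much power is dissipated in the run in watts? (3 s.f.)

113 W

Section 1: A_strand = π(1.6450e-04)² = 8.501e-08 m²; R₁ = ρL/(N·A_s) = (1.63×10^-8)(9.53)/(19×8.501e-08) = 0.09617 Ω
Section 2: A = 0.767 mm² = 7.670e-07 m²
R₂ = (1.63×10^-8)(27)/(7.670e-07) = 0.5738 Ω
R = R₁ + R₂ = 0.67 Ω
P = I²R = (13)² × 0.67 = 113 W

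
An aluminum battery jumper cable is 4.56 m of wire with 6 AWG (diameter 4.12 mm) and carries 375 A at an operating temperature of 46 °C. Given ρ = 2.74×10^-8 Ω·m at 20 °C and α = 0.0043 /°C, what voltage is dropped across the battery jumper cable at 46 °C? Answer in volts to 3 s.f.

A = π(4.12/2 mm)² = π(2.0600e-03 m)² = 1.333e-05 m²
R₍20₎ = ρL/A = (2.74×10^-8)(4.56)/(1.333e-05) = 0.009372 Ω
R₍46₎ = R₍20₎(1 + αΔT) = 0.009372 × (1 + 0.0043×26) = 0.01042 Ω
V = IR = 375 × 0.01042 = 3.91 V

3.91 V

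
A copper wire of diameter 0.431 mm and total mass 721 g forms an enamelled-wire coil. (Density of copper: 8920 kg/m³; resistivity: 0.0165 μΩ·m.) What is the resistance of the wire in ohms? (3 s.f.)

62.7 Ω

ρ = 0.0165 μΩ·m = 1.65×10^-8 Ω·m
A = π(d/2)² = π(2.1550e-04 m)² = 1.4590e-07 m²
L = m/(density·A) = 0.721/(8920×1.4590e-07) = 554 m
R = ρL/A = (1.65×10^-8)(554)/(1.4590e-07) = 62.7 Ω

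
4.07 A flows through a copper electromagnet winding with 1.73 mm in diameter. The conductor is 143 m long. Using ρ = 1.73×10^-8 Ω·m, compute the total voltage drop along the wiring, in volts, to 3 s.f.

4.28 V

A = π(d/2)² = π(8.6500e-04 m)² = 2.351e-06 m²
R = ρL/A = (1.73×10^-8)(143)/(2.351e-06) = 1.052 Ω
V = IR = 4.07 × 1.052 = 4.28 V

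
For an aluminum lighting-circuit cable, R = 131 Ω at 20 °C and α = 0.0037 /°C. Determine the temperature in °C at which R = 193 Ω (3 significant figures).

R = R₀(1 + α(T − T₀)) ⇒ T = T₀ + (R/R₀ − 1)/α
T = 20 + (193/131 − 1)/0.0037 = 20 + (0.4733)/0.0037 = 148 °C

148 °C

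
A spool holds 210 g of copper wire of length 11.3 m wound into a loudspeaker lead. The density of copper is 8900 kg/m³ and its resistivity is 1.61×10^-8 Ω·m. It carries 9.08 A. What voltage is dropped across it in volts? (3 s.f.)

0.791 V

A = m/(density·L) = 0.21/(8900×11.3) = 2.0881e-06 m²
R = ρL/A = (1.61×10^-8)(11.3)/(2.0881e-06) = 0.08713 Ω
V = IR = 9.08 × 0.08713 = 0.791 V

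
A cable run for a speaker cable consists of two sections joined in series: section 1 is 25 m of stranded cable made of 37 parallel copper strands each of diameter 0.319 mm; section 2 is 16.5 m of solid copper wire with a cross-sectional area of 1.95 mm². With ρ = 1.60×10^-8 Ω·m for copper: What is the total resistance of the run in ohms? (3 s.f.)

Section 1: A_strand = π(1.5950e-04)² = 7.992e-08 m²; R₁ = ρL/(N·A_s) = (1.60×10^-8)(25)/(37×7.992e-08) = 0.1353 Ω
Section 2: A = 1.95 mm² = 1.950e-06 m²
R₂ = (1.60×10^-8)(16.5)/(1.950e-06) = 0.1354 Ω
R = R₁ + R₂ = 0.271 Ω

0.271 Ω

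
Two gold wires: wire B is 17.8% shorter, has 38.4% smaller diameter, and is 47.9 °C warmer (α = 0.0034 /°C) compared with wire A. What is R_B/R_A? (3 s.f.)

2.52

R ∝ ρL/d² with ρ ∝ (1+αΔT), so R_B/R_A = (1 − 17.8/100) × (1 − 38.4/100)⁻² × (1 + 0.0034×47.9)
= 0.822 × 2.635 × 1.163 = 2.52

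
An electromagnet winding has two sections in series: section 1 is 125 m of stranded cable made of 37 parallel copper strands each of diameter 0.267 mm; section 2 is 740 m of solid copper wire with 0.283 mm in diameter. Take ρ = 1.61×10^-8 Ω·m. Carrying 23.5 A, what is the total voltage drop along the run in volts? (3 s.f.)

4470 V

Section 1: A_strand = π(1.3350e-04)² = 5.599e-08 m²; R₁ = ρL/(N·A_s) = (1.61×10^-8)(125)/(37×5.599e-08) = 0.9715 Ω
Section 2: A = π(d/2)² = π(1.4150e-04 m)² = 6.290e-08 m²
R₂ = (1.61×10^-8)(740)/(6.290e-08) = 189.4 Ω
R = R₁ + R₂ = 190.4 Ω
V = IR = 23.5 × 190.4 = 4470 V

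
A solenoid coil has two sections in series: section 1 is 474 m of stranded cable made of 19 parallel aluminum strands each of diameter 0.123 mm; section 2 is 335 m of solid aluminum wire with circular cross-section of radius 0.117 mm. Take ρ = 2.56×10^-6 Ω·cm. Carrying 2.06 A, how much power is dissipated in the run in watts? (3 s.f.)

1070 W

ρ = 2.56×10^-6 Ω·cm = 2.56×10^-8 Ω·m
Section 1: A_strand = π(6.1500e-05)² = 1.188e-08 m²; R₁ = ρL/(N·A_s) = (2.56×10^-8)(474)/(19×1.188e-08) = 53.75 Ω
Section 2: A = πr² = π(1.1700e-04 m)² = 4.301e-08 m²
R₂ = (2.56×10^-8)(335)/(4.301e-08) = 199.4 Ω
R = R₁ + R₂ = 253.2 Ω
P = I²R = (2.06)² × 253.2 = 1070 W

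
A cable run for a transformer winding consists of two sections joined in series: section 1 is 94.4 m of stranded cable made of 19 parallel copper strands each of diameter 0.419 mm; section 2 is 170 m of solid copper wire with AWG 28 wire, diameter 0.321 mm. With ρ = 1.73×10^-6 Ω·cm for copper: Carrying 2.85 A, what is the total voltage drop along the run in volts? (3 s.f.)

105 V

ρ = 1.73×10^-6 Ω·cm = 1.73×10^-8 Ω·m
Section 1: A_strand = π(2.0950e-04)² = 1.379e-07 m²; R₁ = ρL/(N·A_s) = (1.73×10^-8)(94.4)/(19×1.379e-07) = 0.6234 Ω
Section 2: A = π(0.321/2 mm)² = π(1.6050e-04 m)² = 8.093e-08 m²
R₂ = (1.73×10^-8)(170)/(8.093e-08) = 36.34 Ω
R = R₁ + R₂ = 36.96 Ω
V = IR = 2.85 × 36.96 = 105 V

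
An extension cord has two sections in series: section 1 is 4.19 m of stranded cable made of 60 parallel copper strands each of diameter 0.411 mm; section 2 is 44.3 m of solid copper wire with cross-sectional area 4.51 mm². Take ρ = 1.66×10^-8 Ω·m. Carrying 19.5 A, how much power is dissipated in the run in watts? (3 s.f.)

Section 1: A_strand = π(2.0550e-04)² = 1.327e-07 m²; R₁ = ρL/(N·A_s) = (1.66×10^-8)(4.19)/(60×1.327e-07) = 0.008738 Ω
Section 2: A = 4.51 mm² = 4.510e-06 m²
R₂ = (1.66×10^-8)(44.3)/(4.510e-06) = 0.1631 Ω
R = R₁ + R₂ = 0.1718 Ω
P = I²R = (19.5)² × 0.1718 = 65.3 W

65.3 W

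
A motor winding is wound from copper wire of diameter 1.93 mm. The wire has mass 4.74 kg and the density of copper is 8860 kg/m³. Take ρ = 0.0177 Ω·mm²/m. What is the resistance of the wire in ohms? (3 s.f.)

ρ = 0.0177 Ω·mm²/m = 1.77×10^-8 Ω·m
A = π(d/2)² = π(9.6500e-04 m)² = 2.9255e-06 m²
L = m/(density·A) = 4.74/(8860×2.9255e-06) = 182.9 m
R = ρL/A = (1.77×10^-8)(182.9)/(2.9255e-06) = 1.11 Ω

1.11 Ω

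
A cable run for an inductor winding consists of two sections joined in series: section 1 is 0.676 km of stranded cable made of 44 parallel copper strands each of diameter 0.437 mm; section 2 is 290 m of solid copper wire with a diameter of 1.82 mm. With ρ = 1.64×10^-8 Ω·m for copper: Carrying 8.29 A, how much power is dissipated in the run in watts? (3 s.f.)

241 W

Section 1: A_strand = π(2.1850e-04)² = 1.500e-07 m²; R₁ = ρL/(N·A_s) = (1.64×10^-8)(676)/(44×1.500e-07) = 1.68 Ω
Section 2: A = π(d/2)² = π(9.1000e-04 m)² = 2.602e-06 m²
R₂ = (1.64×10^-8)(290)/(2.602e-06) = 1.828 Ω
R = R₁ + R₂ = 3.508 Ω
P = I²R = (8.29)² × 3.508 = 241 W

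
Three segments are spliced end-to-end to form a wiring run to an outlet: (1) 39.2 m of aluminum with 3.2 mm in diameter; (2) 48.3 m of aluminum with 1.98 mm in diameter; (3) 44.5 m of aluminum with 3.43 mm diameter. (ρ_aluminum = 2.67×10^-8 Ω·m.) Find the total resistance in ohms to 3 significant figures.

0.678 Ω

Seg 1: A = π(d/2)² = π(1.6000e-03 m)² = 8.042e-06 m²
R_1 = (2.67×10^-8)(39.2)/(8.042e-06) = 0.1301 Ω
Seg 2: A = π(d/2)² = π(9.9000e-04 m)² = 3.079e-06 m²
R_2 = (2.67×10^-8)(48.3)/(3.079e-06) = 0.4188 Ω
Seg 3: A = π(d/2)² = π(1.7150e-03 m)² = 9.240e-06 m²
R_3 = (2.67×10^-8)(44.5)/(9.240e-06) = 0.1286 Ω
R_total = R_1 + R_2 + R_3 = 0.678 Ω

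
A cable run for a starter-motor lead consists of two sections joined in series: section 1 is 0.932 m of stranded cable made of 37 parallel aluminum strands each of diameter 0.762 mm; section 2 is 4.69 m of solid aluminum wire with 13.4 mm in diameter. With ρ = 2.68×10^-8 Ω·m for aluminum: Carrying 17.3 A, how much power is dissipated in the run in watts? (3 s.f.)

Section 1: A_strand = π(3.8100e-04)² = 4.560e-07 m²; R₁ = ρL/(N·A_s) = (2.68×10^-8)(0.932)/(37×4.560e-07) = 0.00148 Ω
Section 2: A = π(d/2)² = π(6.7000e-03 m)² = 1.410e-04 m²
R₂ = (2.68×10^-8)(4.69)/(1.410e-04) = 8.913×10^-4 Ω
R = R₁ + R₂ = 0.002372 Ω
P = I²R = (17.3)² × 0.002372 = 0.710 W

0.710 W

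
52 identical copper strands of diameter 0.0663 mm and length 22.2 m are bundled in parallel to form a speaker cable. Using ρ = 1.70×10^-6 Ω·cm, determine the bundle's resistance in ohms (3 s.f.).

ρ = 1.70×10^-6 Ω·cm = 1.70×10^-8 Ω·m
A_strand = π(3.3150e-05 m)² = 3.452e-09 m²
R_strand = ρL/A = (1.70×10^-8)(22.2)/(3.452e-09) = 109.3 Ω
R_total = R_strand/N = 109.3/52 = 2.10 Ω

2.10 Ω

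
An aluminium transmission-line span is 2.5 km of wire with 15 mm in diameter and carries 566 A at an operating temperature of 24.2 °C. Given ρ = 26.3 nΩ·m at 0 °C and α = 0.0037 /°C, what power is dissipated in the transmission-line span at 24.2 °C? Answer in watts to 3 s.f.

ρ = 26.3 nΩ·m = 2.63×10^-8 Ω·m
A = π(d/2)² = π(7.5000e-03 m)² = 1.767e-04 m²
R₍0₎ = ρL/A = (2.63×10^-8)(2500)/(1.767e-04) = 0.3721 Ω
R₍24.2₎ = R₍0₎(1 + αΔT) = 0.3721 × (1 + 0.0037×24.2) = 0.4054 Ω
P = I²R = (566)² × 0.4054 = 1.30×10^5 W

1.30×10^5 W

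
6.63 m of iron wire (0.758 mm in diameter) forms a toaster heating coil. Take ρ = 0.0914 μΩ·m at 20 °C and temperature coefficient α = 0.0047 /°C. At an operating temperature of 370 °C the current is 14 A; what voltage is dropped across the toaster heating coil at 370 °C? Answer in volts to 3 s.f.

49.7 V

ρ = 0.0914 μΩ·m = 9.14×10^-8 Ω·m
A = π(d/2)² = π(3.7900e-04 m)² = 4.513e-07 m²
R₍20₎ = ρL/A = (9.14×10^-8)(6.63)/(4.513e-07) = 1.343 Ω
R₍370₎ = R₍20₎(1 + αΔT) = 1.343 × (1 + 0.0047×350) = 3.552 Ω
V = IR = 14 × 3.552 = 49.7 V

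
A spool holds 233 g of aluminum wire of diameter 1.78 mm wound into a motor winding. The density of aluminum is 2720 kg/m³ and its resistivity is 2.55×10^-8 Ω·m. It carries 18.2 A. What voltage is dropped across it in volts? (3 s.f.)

A = π(d/2)² = π(8.9000e-04 m)² = 2.4885e-06 m²
L = m/(density·A) = 0.233/(2720×2.4885e-06) = 34.42 m
R = ρL/A = (2.55×10^-8)(34.42)/(2.4885e-06) = 0.3528 Ω
V = IR = 18.2 × 0.3528 = 6.42 V

6.42 V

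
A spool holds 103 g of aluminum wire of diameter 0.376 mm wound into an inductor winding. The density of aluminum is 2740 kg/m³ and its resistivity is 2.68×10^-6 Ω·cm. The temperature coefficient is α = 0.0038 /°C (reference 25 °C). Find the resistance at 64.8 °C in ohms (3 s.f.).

ρ = 2.68×10^-6 Ω·cm = 2.68×10^-8 Ω·m
A = π(d/2)² = π(1.8800e-04 m)² = 1.1104e-07 m²
L = m/(density·A) = 0.103/(2740×1.1104e-07) = 338.5 m
R = ρL/A = (2.68×10^-8)(338.5)/(1.1104e-07) = 81.71 Ω
R(64.8 °C) = 81.71 × (1 + 0.0038×39.8) = 94.1 Ω

94.1 Ω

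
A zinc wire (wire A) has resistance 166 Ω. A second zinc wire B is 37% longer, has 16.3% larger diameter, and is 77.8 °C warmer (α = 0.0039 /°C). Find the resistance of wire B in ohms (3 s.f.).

R ∝ ρL/d² with ρ ∝ (1+αΔT), so R_B/R_A = (1 + 37/100) × (1 + 16.3/100)⁻² × (1 + 0.0039×77.8)
= 1.37 × 0.7393 × 1.303 = 1.32
R_B = 1.32 × 166 = 219 Ω

219 Ω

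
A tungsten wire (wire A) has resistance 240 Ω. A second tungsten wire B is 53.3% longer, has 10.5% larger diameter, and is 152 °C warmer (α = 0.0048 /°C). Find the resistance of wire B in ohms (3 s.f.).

521 Ω

R ∝ ρL/d² with ρ ∝ (1+αΔT), so R_B/R_A = (1 + 53.3/100) × (1 + 10.5/100)⁻² × (1 + 0.0048×152)
= 1.533 × 0.819 × 1.73 = 2.171
R_B = 2.171 × 240 = 521 Ω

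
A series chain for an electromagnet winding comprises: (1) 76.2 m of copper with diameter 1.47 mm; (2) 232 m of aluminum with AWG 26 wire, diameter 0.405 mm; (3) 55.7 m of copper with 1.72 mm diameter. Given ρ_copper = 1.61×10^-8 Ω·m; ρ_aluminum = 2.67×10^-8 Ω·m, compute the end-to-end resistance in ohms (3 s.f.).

49.2 Ω

Seg 1: A = π(d/2)² = π(7.3500e-04 m)² = 1.697e-06 m²
R_1 = (1.61×10^-8)(76.2)/(1.697e-06) = 0.7229 Ω
Seg 2: A = π(0.405/2 mm)² = π(2.0250e-04 m)² = 1.288e-07 m²
R_2 = (2.67×10^-8)(232)/(1.288e-07) = 48.08 Ω
Seg 3: A = π(d/2)² = π(8.6000e-04 m)² = 2.324e-06 m²
R_3 = (1.61×10^-8)(55.7)/(2.324e-06) = 0.386 Ω
R_total = R_1 + R_2 + R_3 = 49.2 Ω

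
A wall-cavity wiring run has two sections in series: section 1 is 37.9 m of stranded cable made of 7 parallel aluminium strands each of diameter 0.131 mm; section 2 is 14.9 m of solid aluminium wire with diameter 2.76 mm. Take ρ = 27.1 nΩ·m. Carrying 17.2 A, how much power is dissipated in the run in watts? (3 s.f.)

ρ = 27.1 nΩ·m = 2.71×10^-8 Ω·m
Section 1: A_strand = π(6.5500e-05)² = 1.348e-08 m²; R₁ = ρL/(N·A_s) = (2.71×10^-8)(37.9)/(7×1.348e-08) = 10.89 Ω
Section 2: A = π(d/2)² = π(1.3800e-03 m)² = 5.983e-06 m²
R₂ = (2.71×10^-8)(14.9)/(5.983e-06) = 0.06749 Ω
R = R₁ + R₂ = 10.95 Ω
P = I²R = (17.2)² × 10.95 = 3240 W

3240 W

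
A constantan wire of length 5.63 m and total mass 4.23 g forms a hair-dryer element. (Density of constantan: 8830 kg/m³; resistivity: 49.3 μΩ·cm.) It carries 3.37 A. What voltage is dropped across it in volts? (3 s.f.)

ρ = 49.3 μΩ·cm = 4.93×10^-7 Ω·m
A = m/(density·L) = 0.00423/(8830×5.63) = 8.5089e-08 m²
R = ρL/A = (4.93×10^-7)(5.63)/(8.5089e-08) = 32.62 Ω
V = IR = 3.37 × 32.62 = 110 V

110 V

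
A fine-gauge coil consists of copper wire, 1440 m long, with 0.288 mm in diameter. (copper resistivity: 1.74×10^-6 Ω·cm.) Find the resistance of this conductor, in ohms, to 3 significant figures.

ρ = 1.74×10^-6 Ω·cm = 1.74×10^-8 Ω·m
A = π(d/2)² = π(1.4400e-04 m)² = 6.514e-08 m²
R = ρL/A = (1.74×10^-8)(1440 m)/(6.514e-08 m²) = 385 Ω

385 Ω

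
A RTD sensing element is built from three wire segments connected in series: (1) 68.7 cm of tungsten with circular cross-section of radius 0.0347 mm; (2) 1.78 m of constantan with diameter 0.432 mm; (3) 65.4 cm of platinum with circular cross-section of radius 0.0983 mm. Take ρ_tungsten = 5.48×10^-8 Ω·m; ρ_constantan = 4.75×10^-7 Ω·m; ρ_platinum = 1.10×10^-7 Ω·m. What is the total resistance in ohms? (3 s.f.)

Seg 1: A = πr² = π(3.4700e-05 m)² = 3.783e-09 m²
R_1 = (5.48×10^-8)(0.687)/(3.783e-09) = 9.952 Ω
Seg 2: A = π(d/2)² = π(2.1600e-04 m)² = 1.466e-07 m²
R_2 = (4.75×10^-7)(1.78)/(1.466e-07) = 5.768 Ω
Seg 3: A = πr² = π(9.8300e-05 m)² = 3.036e-08 m²
R_3 = (1.10×10^-7)(0.654)/(3.036e-08) = 2.37 Ω
R_total = R_1 + R_2 + R_3 = 18.1 Ω

18.1 Ω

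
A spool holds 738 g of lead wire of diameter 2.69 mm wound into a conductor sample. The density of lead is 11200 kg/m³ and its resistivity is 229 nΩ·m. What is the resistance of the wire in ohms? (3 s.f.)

0.467 Ω

ρ = 229 nΩ·m = 2.29×10^-7 Ω·m
A = π(d/2)² = π(1.3450e-03 m)² = 5.6832e-06 m²
L = m/(density·A) = 0.738/(11200×5.6832e-06) = 11.59 m
R = ρL/A = (2.29×10^-7)(11.59)/(5.6832e-06) = 0.467 Ω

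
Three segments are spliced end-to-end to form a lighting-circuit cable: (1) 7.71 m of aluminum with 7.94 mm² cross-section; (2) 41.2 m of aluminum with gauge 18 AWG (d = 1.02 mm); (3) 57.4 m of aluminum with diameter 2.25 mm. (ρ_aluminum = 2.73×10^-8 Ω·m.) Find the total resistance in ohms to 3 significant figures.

Seg 1: A = 7.94 mm² = 7.940e-06 m²
R_1 = (2.73×10^-8)(7.71)/(7.940e-06) = 0.02651 Ω
Seg 2: A = π(1.02/2 mm)² = π(5.1000e-04 m)² = 8.171e-07 m²
R_2 = (2.73×10^-8)(41.2)/(8.171e-07) = 1.376 Ω
Seg 3: A = π(d/2)² = π(1.1250e-03 m)² = 3.976e-06 m²
R_3 = (2.73×10^-8)(57.4)/(3.976e-06) = 0.3941 Ω
R_total = R_1 + R_2 + R_3 = 1.80 Ω

1.80 Ω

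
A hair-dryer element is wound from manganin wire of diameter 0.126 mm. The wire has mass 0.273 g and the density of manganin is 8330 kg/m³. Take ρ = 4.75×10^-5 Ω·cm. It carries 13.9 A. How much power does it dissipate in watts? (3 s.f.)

19300 W

ρ = 4.75×10^-5 Ω·cm = 4.75×10^-7 Ω·m
A = π(d/2)² = π(6.3000e-05 m)² = 1.2469e-08 m²
L = m/(density·A) = 2.730×10^-4/(8330×1.2469e-08) = 2.628 m
R = ρL/A = (4.75×10^-7)(2.628)/(1.2469e-08) = 100.1 Ω
P = I²R = (13.9)² × 100.1 = 19300 W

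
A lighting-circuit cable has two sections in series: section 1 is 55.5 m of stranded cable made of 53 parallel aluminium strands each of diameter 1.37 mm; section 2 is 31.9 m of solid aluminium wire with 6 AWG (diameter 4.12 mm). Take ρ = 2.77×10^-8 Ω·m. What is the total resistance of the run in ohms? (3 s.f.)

Section 1: A_strand = π(6.8500e-04)² = 1.474e-06 m²; R₁ = ρL/(N·A_s) = (2.77×10^-8)(55.5)/(53×1.474e-06) = 0.01968 Ω
Section 2: A = π(4.12/2 mm)² = π(2.0600e-03 m)² = 1.333e-05 m²
R₂ = (2.77×10^-8)(31.9)/(1.333e-05) = 0.06628 Ω
R = R₁ + R₂ = 0.0860 Ω

0.0860 Ω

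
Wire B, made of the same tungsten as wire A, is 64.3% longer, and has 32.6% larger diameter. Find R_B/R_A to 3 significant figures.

R ∝ L/d², so R_B/R_A = (1 + 64.3/100) × (1 + 32.6/100)⁻²
= 1.643 × 0.5687 = 0.934

0.934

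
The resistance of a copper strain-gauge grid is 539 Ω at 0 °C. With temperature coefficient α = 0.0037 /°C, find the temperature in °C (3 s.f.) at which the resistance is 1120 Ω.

R = R₀(1 + α(T − T₀)) ⇒ T = T₀ + (R/R₀ − 1)/α
T = 0 + (1120/539 − 1)/0.0037 = 0 + (1.078)/0.0037 = 291 °C

291 °C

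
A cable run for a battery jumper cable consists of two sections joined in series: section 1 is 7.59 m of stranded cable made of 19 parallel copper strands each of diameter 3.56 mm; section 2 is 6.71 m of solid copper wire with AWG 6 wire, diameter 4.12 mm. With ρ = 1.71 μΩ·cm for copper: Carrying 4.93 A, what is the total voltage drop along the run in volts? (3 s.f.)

ρ = 1.71 μΩ·cm = 1.71×10^-8 Ω·m
Section 1: A_strand = π(1.7800e-03)² = 9.954e-06 m²; R₁ = ρL/(N·A_s) = (1.71×10^-8)(7.59)/(19×9.954e-06) = 6.863×10^-4 Ω
Section 2: A = π(4.12/2 mm)² = π(2.0600e-03 m)² = 1.333e-05 m²
R₂ = (1.71×10^-8)(6.71)/(1.333e-05) = 0.008607 Ω
R = R₁ + R₂ = 0.009293 Ω
V = IR = 4.93 × 0.009293 = 0.0458 V

0.0458 V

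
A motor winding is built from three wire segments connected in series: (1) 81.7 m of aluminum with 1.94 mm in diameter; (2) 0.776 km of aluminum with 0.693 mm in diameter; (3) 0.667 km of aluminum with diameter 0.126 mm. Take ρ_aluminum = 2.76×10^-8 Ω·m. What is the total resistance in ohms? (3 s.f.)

1530 Ω

Seg 1: A = π(d/2)² = π(9.7000e-04 m)² = 2.956e-06 m²
R_1 = (2.76×10^-8)(81.7)/(2.956e-06) = 0.7628 Ω
Seg 2: A = π(d/2)² = π(3.4650e-04 m)² = 3.772e-07 m²
R_2 = (2.76×10^-8)(776)/(3.772e-07) = 56.78 Ω
Seg 3: A = π(d/2)² = π(6.3000e-05 m)² = 1.247e-08 m²
R_3 = (2.76×10^-8)(667)/(1.247e-08) = 1476 Ω
R_total = R_1 + R_2 + R_3 = 1530 Ω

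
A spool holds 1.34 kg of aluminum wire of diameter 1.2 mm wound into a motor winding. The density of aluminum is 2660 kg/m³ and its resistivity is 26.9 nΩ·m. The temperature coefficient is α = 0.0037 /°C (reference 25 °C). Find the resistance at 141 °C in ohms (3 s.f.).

ρ = 26.9 nΩ·m = 2.69×10^-8 Ω·m
A = π(d/2)² = π(6.0000e-04 m)² = 1.1310e-06 m²
L = m/(density·A) = 1.34/(2660×1.1310e-06) = 445.4 m
R = ρL/A = (2.69×10^-8)(445.4)/(1.1310e-06) = 10.59 Ω
R(141 °C) = 10.59 × (1 + 0.0037×116) = 15.1 Ω

15.1 Ω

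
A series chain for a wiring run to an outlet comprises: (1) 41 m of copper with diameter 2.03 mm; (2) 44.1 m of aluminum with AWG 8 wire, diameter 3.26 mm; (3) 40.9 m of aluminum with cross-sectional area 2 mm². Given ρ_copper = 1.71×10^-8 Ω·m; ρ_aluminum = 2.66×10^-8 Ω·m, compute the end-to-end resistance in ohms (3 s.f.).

0.901 Ω

Seg 1: A = π(d/2)² = π(1.0150e-03 m)² = 3.237e-06 m²
R_1 = (1.71×10^-8)(41)/(3.237e-06) = 0.2166 Ω
Seg 2: A = π(3.26/2 mm)² = π(1.6300e-03 m)² = 8.347e-06 m²
R_2 = (2.66×10^-8)(44.1)/(8.347e-06) = 0.1405 Ω
Seg 3: A = 2 mm² = 2.000e-06 m²
R_3 = (2.66×10^-8)(40.9)/(2.000e-06) = 0.544 Ω
R_total = R_1 + R_2 + R_3 = 0.901 Ω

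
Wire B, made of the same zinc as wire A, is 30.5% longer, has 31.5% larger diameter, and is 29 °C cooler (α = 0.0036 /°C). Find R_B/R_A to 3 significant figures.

0.676

R ∝ ρL/d² with ρ ∝ (1+αΔT), so R_B/R_A = (1 + 30.5/100) × (1 + 31.5/100)⁻² × (1 − 0.0036×29)
= 1.305 × 0.5783 × 0.8956 = 0.676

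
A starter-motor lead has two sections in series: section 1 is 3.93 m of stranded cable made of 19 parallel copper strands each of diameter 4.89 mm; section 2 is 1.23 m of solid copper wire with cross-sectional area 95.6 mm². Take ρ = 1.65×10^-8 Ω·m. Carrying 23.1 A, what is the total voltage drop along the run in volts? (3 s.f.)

0.00910 V

Section 1: A_strand = π(2.4450e-03)² = 1.878e-05 m²; R₁ = ρL/(N·A_s) = (1.65×10^-8)(3.93)/(19×1.878e-05) = 1.817×10^-4 Ω
Section 2: A = 95.6 mm² = 9.560e-05 m²
R₂ = (1.65×10^-8)(1.23)/(9.560e-05) = 2.123×10^-4 Ω
R = R₁ + R₂ = 3.940×10^-4 Ω
V = IR = 23.1 × 3.940×10^-4 = 0.00910 V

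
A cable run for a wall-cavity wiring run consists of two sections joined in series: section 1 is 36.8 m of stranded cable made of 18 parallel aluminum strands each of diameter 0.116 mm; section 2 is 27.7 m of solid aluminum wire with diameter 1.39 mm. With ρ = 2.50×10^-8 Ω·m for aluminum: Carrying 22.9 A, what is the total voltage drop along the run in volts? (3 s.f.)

Section 1: A_strand = π(5.8000e-05)² = 1.057e-08 m²; R₁ = ρL/(N·A_s) = (2.50×10^-8)(36.8)/(18×1.057e-08) = 4.836 Ω
Section 2: A = π(d/2)² = π(6.9500e-04 m)² = 1.517e-06 m²
R₂ = (2.50×10^-8)(27.7)/(1.517e-06) = 0.4564 Ω
R = R₁ + R₂ = 5.293 Ω
V = IR = 22.9 × 5.293 = 121 V

121 V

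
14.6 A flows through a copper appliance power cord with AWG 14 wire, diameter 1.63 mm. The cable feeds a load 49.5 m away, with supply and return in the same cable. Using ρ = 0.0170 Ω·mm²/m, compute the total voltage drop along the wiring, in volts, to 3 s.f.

11.8 V

ρ = 0.0170 Ω·mm²/m = 1.70×10^-8 Ω·m
A = π(1.63/2 mm)² = π(8.1500e-04 m)² = 2.087e-06 m²
Total conductor length (both ways) L = 2 × 49.5 = 99 m
R = ρL/A = (1.70×10^-8)(99)/(2.087e-06) = 0.8065 Ω
V = IR = 14.6 × 0.8065 = 11.8 V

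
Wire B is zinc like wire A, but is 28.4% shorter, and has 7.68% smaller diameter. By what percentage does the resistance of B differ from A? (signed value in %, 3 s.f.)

R ∝ L/d², so R_B/R_A = (1 − 28.4/100) × (1 − 7.68/100)⁻²
= 0.716 × 1.173 = 0.8401
(R_B − R_A)/R_A = 0.8401 − 1 = -16.0%

-16.0%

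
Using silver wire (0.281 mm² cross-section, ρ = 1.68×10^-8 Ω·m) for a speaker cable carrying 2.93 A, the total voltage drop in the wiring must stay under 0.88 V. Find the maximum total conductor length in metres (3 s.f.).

A = 0.281 mm² = 2.810e-07 m²
L_max = V_max·A/(1·ρI) = (0.88)(2.810e-07)/(1.68×10^-8×2.93) = 5.02 m

5.02 m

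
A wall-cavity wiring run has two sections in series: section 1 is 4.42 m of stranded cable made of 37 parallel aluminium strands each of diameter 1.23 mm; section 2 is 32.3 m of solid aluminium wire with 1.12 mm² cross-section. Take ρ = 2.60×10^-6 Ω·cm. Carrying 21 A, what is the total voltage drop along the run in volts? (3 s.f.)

15.8 V

ρ = 2.60×10^-6 Ω·cm = 2.60×10^-8 Ω·m
Section 1: A_strand = π(6.1500e-04)² = 1.188e-06 m²; R₁ = ρL/(N·A_s) = (2.60×10^-8)(4.42)/(37×1.188e-06) = 0.002614 Ω
Section 2: A = 1.12 mm² = 1.120e-06 m²
R₂ = (2.60×10^-8)(32.3)/(1.120e-06) = 0.7498 Ω
R = R₁ + R₂ = 0.7524 Ω
V = IR = 21 × 0.7524 = 15.8 V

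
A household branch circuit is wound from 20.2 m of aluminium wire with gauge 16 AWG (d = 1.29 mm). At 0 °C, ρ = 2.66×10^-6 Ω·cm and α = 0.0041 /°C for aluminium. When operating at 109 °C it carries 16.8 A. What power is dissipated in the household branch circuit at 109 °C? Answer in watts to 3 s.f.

ρ = 2.66×10^-6 Ω·cm = 2.66×10^-8 Ω·m
A = π(1.29/2 mm)² = π(6.4500e-04 m)² = 1.307e-06 m²
R₍0₎ = ρL/A = (2.66×10^-8)(20.2)/(1.307e-06) = 0.4111 Ω
R₍109₎ = R₍0₎(1 + αΔT) = 0.4111 × (1 + 0.0041×109) = 0.5948 Ω
P = I²R = (16.8)² × 0.5948 = 168 W

168 W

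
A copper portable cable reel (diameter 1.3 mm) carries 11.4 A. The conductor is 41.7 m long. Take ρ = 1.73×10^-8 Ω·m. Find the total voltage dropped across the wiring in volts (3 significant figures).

A = π(d/2)² = π(6.5000e-04 m)² = 1.327e-06 m²
R = ρL/A = (1.73×10^-8)(41.7)/(1.327e-06) = 0.5435 Ω
V = IR = 11.4 × 0.5435 = 6.20 V

6.20 V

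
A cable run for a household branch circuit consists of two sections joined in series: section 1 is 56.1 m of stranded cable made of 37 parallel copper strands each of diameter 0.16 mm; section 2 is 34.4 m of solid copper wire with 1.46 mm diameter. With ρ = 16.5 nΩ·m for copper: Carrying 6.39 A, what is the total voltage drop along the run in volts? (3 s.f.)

10.1 V

ρ = 16.5 nΩ·m = 1.65×10^-8 Ω·m
Section 1: A_strand = π(8.0000e-05)² = 2.011e-08 m²; R₁ = ρL/(N·A_s) = (1.65×10^-8)(56.1)/(37×2.011e-08) = 1.244 Ω
Section 2: A = π(d/2)² = π(7.3000e-04 m)² = 1.674e-06 m²
R₂ = (1.65×10^-8)(34.4)/(1.674e-06) = 0.339 Ω
R = R₁ + R₂ = 1.583 Ω
V = IR = 6.39 × 1.583 = 10.1 V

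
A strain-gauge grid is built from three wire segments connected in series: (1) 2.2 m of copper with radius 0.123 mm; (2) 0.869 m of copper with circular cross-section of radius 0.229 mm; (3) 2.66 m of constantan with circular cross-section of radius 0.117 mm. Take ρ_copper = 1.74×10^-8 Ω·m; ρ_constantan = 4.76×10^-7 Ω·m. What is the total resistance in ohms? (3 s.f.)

Seg 1: A = πr² = π(1.2300e-04 m)² = 4.753e-08 m²
R_1 = (1.74×10^-8)(2.2)/(4.753e-08) = 0.8054 Ω
Seg 2: A = πr² = π(2.2900e-04 m)² = 1.647e-07 m²
R_2 = (1.74×10^-8)(0.869)/(1.647e-07) = 0.09178 Ω
Seg 3: A = πr² = π(1.1700e-04 m)² = 4.301e-08 m²
R_3 = (4.76×10^-7)(2.66)/(4.301e-08) = 29.44 Ω
R_total = R_1 + R_2 + R_3 = 30.3 Ω

30.3 Ω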